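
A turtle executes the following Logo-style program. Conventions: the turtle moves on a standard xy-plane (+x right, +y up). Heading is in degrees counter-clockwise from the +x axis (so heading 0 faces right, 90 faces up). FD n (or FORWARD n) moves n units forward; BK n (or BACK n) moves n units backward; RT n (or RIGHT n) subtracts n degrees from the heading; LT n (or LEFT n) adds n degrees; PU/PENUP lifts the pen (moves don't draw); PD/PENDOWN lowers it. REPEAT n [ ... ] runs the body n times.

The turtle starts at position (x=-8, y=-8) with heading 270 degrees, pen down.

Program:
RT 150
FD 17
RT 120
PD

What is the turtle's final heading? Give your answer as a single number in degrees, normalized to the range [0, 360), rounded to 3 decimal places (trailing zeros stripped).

Answer: 0

Derivation:
Executing turtle program step by step:
Start: pos=(-8,-8), heading=270, pen down
RT 150: heading 270 -> 120
FD 17: (-8,-8) -> (-16.5,6.722) [heading=120, draw]
RT 120: heading 120 -> 0
PD: pen down
Final: pos=(-16.5,6.722), heading=0, 1 segment(s) drawn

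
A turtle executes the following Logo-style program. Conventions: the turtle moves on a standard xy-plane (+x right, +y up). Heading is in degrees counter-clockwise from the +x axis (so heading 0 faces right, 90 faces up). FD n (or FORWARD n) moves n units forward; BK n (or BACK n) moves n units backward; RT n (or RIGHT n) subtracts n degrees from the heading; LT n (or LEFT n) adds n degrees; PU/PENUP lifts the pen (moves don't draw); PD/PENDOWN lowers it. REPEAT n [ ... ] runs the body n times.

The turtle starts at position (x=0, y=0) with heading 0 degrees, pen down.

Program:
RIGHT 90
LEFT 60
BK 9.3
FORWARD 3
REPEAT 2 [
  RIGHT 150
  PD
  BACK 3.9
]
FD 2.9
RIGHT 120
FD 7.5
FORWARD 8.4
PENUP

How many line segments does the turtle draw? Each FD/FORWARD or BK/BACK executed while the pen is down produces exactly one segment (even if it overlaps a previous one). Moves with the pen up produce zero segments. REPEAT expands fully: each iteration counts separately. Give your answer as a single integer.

Answer: 7

Derivation:
Executing turtle program step by step:
Start: pos=(0,0), heading=0, pen down
RT 90: heading 0 -> 270
LT 60: heading 270 -> 330
BK 9.3: (0,0) -> (-8.054,4.65) [heading=330, draw]
FD 3: (-8.054,4.65) -> (-5.456,3.15) [heading=330, draw]
REPEAT 2 [
  -- iteration 1/2 --
  RT 150: heading 330 -> 180
  PD: pen down
  BK 3.9: (-5.456,3.15) -> (-1.556,3.15) [heading=180, draw]
  -- iteration 2/2 --
  RT 150: heading 180 -> 30
  PD: pen down
  BK 3.9: (-1.556,3.15) -> (-4.933,1.2) [heading=30, draw]
]
FD 2.9: (-4.933,1.2) -> (-2.422,2.65) [heading=30, draw]
RT 120: heading 30 -> 270
FD 7.5: (-2.422,2.65) -> (-2.422,-4.85) [heading=270, draw]
FD 8.4: (-2.422,-4.85) -> (-2.422,-13.25) [heading=270, draw]
PU: pen up
Final: pos=(-2.422,-13.25), heading=270, 7 segment(s) drawn
Segments drawn: 7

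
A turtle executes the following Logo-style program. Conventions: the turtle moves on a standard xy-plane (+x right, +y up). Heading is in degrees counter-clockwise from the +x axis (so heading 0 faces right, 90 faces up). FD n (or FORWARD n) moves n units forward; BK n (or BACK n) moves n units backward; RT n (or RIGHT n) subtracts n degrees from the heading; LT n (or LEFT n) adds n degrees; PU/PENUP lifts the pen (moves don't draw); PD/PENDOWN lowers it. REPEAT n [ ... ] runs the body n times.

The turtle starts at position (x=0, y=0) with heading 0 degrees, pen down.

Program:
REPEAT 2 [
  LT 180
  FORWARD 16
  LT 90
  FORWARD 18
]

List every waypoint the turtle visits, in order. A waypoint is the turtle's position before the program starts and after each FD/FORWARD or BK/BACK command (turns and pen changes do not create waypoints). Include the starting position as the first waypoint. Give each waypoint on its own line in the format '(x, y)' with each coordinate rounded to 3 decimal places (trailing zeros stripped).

Executing turtle program step by step:
Start: pos=(0,0), heading=0, pen down
REPEAT 2 [
  -- iteration 1/2 --
  LT 180: heading 0 -> 180
  FD 16: (0,0) -> (-16,0) [heading=180, draw]
  LT 90: heading 180 -> 270
  FD 18: (-16,0) -> (-16,-18) [heading=270, draw]
  -- iteration 2/2 --
  LT 180: heading 270 -> 90
  FD 16: (-16,-18) -> (-16,-2) [heading=90, draw]
  LT 90: heading 90 -> 180
  FD 18: (-16,-2) -> (-34,-2) [heading=180, draw]
]
Final: pos=(-34,-2), heading=180, 4 segment(s) drawn
Waypoints (5 total):
(0, 0)
(-16, 0)
(-16, -18)
(-16, -2)
(-34, -2)

Answer: (0, 0)
(-16, 0)
(-16, -18)
(-16, -2)
(-34, -2)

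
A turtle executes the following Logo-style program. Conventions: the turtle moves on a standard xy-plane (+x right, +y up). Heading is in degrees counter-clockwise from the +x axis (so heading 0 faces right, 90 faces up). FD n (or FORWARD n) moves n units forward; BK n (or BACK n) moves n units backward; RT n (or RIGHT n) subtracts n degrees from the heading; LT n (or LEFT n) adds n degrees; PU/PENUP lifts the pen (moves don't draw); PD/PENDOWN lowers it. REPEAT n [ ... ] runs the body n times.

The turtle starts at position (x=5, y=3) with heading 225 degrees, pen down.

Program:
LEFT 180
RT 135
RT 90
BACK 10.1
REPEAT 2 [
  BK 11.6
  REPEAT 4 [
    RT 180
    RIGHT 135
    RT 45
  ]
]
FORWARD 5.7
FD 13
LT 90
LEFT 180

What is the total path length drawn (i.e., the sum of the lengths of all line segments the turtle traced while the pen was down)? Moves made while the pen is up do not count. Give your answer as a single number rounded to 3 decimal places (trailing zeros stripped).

Executing turtle program step by step:
Start: pos=(5,3), heading=225, pen down
LT 180: heading 225 -> 45
RT 135: heading 45 -> 270
RT 90: heading 270 -> 180
BK 10.1: (5,3) -> (15.1,3) [heading=180, draw]
REPEAT 2 [
  -- iteration 1/2 --
  BK 11.6: (15.1,3) -> (26.7,3) [heading=180, draw]
  REPEAT 4 [
    -- iteration 1/4 --
    RT 180: heading 180 -> 0
    RT 135: heading 0 -> 225
    RT 45: heading 225 -> 180
    -- iteration 2/4 --
    RT 180: heading 180 -> 0
    RT 135: heading 0 -> 225
    RT 45: heading 225 -> 180
    -- iteration 3/4 --
    RT 180: heading 180 -> 0
    RT 135: heading 0 -> 225
    RT 45: heading 225 -> 180
    -- iteration 4/4 --
    RT 180: heading 180 -> 0
    RT 135: heading 0 -> 225
    RT 45: heading 225 -> 180
  ]
  -- iteration 2/2 --
  BK 11.6: (26.7,3) -> (38.3,3) [heading=180, draw]
  REPEAT 4 [
    -- iteration 1/4 --
    RT 180: heading 180 -> 0
    RT 135: heading 0 -> 225
    RT 45: heading 225 -> 180
    -- iteration 2/4 --
    RT 180: heading 180 -> 0
    RT 135: heading 0 -> 225
    RT 45: heading 225 -> 180
    -- iteration 3/4 --
    RT 180: heading 180 -> 0
    RT 135: heading 0 -> 225
    RT 45: heading 225 -> 180
    -- iteration 4/4 --
    RT 180: heading 180 -> 0
    RT 135: heading 0 -> 225
    RT 45: heading 225 -> 180
  ]
]
FD 5.7: (38.3,3) -> (32.6,3) [heading=180, draw]
FD 13: (32.6,3) -> (19.6,3) [heading=180, draw]
LT 90: heading 180 -> 270
LT 180: heading 270 -> 90
Final: pos=(19.6,3), heading=90, 5 segment(s) drawn

Segment lengths:
  seg 1: (5,3) -> (15.1,3), length = 10.1
  seg 2: (15.1,3) -> (26.7,3), length = 11.6
  seg 3: (26.7,3) -> (38.3,3), length = 11.6
  seg 4: (38.3,3) -> (32.6,3), length = 5.7
  seg 5: (32.6,3) -> (19.6,3), length = 13
Total = 52

Answer: 52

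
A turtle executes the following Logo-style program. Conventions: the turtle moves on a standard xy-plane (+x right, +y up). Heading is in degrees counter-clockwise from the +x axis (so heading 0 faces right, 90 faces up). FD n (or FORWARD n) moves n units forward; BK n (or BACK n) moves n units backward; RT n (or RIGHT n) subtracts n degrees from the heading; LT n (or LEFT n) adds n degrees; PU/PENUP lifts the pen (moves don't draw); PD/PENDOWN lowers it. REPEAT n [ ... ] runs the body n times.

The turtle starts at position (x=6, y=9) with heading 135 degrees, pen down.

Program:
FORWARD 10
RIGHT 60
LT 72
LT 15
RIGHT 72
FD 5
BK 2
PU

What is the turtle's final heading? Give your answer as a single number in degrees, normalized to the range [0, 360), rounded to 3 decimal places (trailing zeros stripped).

Answer: 90

Derivation:
Executing turtle program step by step:
Start: pos=(6,9), heading=135, pen down
FD 10: (6,9) -> (-1.071,16.071) [heading=135, draw]
RT 60: heading 135 -> 75
LT 72: heading 75 -> 147
LT 15: heading 147 -> 162
RT 72: heading 162 -> 90
FD 5: (-1.071,16.071) -> (-1.071,21.071) [heading=90, draw]
BK 2: (-1.071,21.071) -> (-1.071,19.071) [heading=90, draw]
PU: pen up
Final: pos=(-1.071,19.071), heading=90, 3 segment(s) drawn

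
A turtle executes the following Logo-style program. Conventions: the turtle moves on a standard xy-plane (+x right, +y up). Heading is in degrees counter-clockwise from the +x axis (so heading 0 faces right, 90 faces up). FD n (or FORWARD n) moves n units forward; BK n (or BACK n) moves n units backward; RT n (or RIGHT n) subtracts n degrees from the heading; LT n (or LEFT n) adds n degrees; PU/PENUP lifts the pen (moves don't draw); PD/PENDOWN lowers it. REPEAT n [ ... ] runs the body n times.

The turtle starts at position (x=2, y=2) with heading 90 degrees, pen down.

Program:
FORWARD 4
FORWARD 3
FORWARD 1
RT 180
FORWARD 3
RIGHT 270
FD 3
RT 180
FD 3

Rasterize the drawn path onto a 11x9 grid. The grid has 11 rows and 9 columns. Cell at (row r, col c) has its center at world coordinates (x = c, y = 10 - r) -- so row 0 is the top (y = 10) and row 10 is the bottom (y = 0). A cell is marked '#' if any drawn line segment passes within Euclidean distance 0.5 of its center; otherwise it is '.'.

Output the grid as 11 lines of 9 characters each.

Answer: ..#......
..#......
..#......
..####...
..#......
..#......
..#......
..#......
..#......
.........
.........

Derivation:
Segment 0: (2,2) -> (2,6)
Segment 1: (2,6) -> (2,9)
Segment 2: (2,9) -> (2,10)
Segment 3: (2,10) -> (2,7)
Segment 4: (2,7) -> (5,7)
Segment 5: (5,7) -> (2,7)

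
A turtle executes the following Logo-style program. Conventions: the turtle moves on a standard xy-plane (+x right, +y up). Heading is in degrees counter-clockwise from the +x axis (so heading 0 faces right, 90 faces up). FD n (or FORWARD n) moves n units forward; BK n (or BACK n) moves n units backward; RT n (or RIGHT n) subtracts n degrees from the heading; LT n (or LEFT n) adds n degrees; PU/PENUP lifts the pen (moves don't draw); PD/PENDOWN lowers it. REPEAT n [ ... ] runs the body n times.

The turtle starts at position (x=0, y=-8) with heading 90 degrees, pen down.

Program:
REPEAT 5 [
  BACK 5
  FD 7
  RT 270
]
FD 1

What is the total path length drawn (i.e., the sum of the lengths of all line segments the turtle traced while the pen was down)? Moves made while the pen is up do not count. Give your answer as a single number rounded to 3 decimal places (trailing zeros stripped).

Executing turtle program step by step:
Start: pos=(0,-8), heading=90, pen down
REPEAT 5 [
  -- iteration 1/5 --
  BK 5: (0,-8) -> (0,-13) [heading=90, draw]
  FD 7: (0,-13) -> (0,-6) [heading=90, draw]
  RT 270: heading 90 -> 180
  -- iteration 2/5 --
  BK 5: (0,-6) -> (5,-6) [heading=180, draw]
  FD 7: (5,-6) -> (-2,-6) [heading=180, draw]
  RT 270: heading 180 -> 270
  -- iteration 3/5 --
  BK 5: (-2,-6) -> (-2,-1) [heading=270, draw]
  FD 7: (-2,-1) -> (-2,-8) [heading=270, draw]
  RT 270: heading 270 -> 0
  -- iteration 4/5 --
  BK 5: (-2,-8) -> (-7,-8) [heading=0, draw]
  FD 7: (-7,-8) -> (0,-8) [heading=0, draw]
  RT 270: heading 0 -> 90
  -- iteration 5/5 --
  BK 5: (0,-8) -> (0,-13) [heading=90, draw]
  FD 7: (0,-13) -> (0,-6) [heading=90, draw]
  RT 270: heading 90 -> 180
]
FD 1: (0,-6) -> (-1,-6) [heading=180, draw]
Final: pos=(-1,-6), heading=180, 11 segment(s) drawn

Segment lengths:
  seg 1: (0,-8) -> (0,-13), length = 5
  seg 2: (0,-13) -> (0,-6), length = 7
  seg 3: (0,-6) -> (5,-6), length = 5
  seg 4: (5,-6) -> (-2,-6), length = 7
  seg 5: (-2,-6) -> (-2,-1), length = 5
  seg 6: (-2,-1) -> (-2,-8), length = 7
  seg 7: (-2,-8) -> (-7,-8), length = 5
  seg 8: (-7,-8) -> (0,-8), length = 7
  seg 9: (0,-8) -> (0,-13), length = 5
  seg 10: (0,-13) -> (0,-6), length = 7
  seg 11: (0,-6) -> (-1,-6), length = 1
Total = 61

Answer: 61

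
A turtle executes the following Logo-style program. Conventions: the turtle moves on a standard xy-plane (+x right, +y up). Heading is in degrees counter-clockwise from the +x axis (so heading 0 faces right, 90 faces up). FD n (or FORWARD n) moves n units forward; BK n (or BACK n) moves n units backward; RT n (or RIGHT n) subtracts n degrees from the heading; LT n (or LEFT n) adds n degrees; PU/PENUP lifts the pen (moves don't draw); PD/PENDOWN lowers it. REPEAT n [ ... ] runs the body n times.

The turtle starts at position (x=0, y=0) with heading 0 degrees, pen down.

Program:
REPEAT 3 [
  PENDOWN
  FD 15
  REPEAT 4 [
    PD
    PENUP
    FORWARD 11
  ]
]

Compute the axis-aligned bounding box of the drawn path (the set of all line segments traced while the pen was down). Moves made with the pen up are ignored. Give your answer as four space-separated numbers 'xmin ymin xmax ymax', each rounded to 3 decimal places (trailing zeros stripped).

Answer: 0 0 133 0

Derivation:
Executing turtle program step by step:
Start: pos=(0,0), heading=0, pen down
REPEAT 3 [
  -- iteration 1/3 --
  PD: pen down
  FD 15: (0,0) -> (15,0) [heading=0, draw]
  REPEAT 4 [
    -- iteration 1/4 --
    PD: pen down
    PU: pen up
    FD 11: (15,0) -> (26,0) [heading=0, move]
    -- iteration 2/4 --
    PD: pen down
    PU: pen up
    FD 11: (26,0) -> (37,0) [heading=0, move]
    -- iteration 3/4 --
    PD: pen down
    PU: pen up
    FD 11: (37,0) -> (48,0) [heading=0, move]
    -- iteration 4/4 --
    PD: pen down
    PU: pen up
    FD 11: (48,0) -> (59,0) [heading=0, move]
  ]
  -- iteration 2/3 --
  PD: pen down
  FD 15: (59,0) -> (74,0) [heading=0, draw]
  REPEAT 4 [
    -- iteration 1/4 --
    PD: pen down
    PU: pen up
    FD 11: (74,0) -> (85,0) [heading=0, move]
    -- iteration 2/4 --
    PD: pen down
    PU: pen up
    FD 11: (85,0) -> (96,0) [heading=0, move]
    -- iteration 3/4 --
    PD: pen down
    PU: pen up
    FD 11: (96,0) -> (107,0) [heading=0, move]
    -- iteration 4/4 --
    PD: pen down
    PU: pen up
    FD 11: (107,0) -> (118,0) [heading=0, move]
  ]
  -- iteration 3/3 --
  PD: pen down
  FD 15: (118,0) -> (133,0) [heading=0, draw]
  REPEAT 4 [
    -- iteration 1/4 --
    PD: pen down
    PU: pen up
    FD 11: (133,0) -> (144,0) [heading=0, move]
    -- iteration 2/4 --
    PD: pen down
    PU: pen up
    FD 11: (144,0) -> (155,0) [heading=0, move]
    -- iteration 3/4 --
    PD: pen down
    PU: pen up
    FD 11: (155,0) -> (166,0) [heading=0, move]
    -- iteration 4/4 --
    PD: pen down
    PU: pen up
    FD 11: (166,0) -> (177,0) [heading=0, move]
  ]
]
Final: pos=(177,0), heading=0, 3 segment(s) drawn

Segment endpoints: x in {0, 15, 59, 74, 118, 133}, y in {0}
xmin=0, ymin=0, xmax=133, ymax=0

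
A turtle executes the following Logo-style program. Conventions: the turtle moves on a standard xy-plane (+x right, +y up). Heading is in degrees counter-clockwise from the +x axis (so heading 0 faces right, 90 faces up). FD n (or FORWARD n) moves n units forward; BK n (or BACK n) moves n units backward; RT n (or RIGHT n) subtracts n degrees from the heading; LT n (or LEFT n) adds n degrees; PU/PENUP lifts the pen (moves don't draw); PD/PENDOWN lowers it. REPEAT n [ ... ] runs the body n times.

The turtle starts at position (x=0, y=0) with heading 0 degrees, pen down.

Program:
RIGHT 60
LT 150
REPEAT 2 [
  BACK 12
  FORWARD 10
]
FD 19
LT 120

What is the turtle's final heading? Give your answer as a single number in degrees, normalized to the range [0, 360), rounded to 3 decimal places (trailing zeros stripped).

Answer: 210

Derivation:
Executing turtle program step by step:
Start: pos=(0,0), heading=0, pen down
RT 60: heading 0 -> 300
LT 150: heading 300 -> 90
REPEAT 2 [
  -- iteration 1/2 --
  BK 12: (0,0) -> (0,-12) [heading=90, draw]
  FD 10: (0,-12) -> (0,-2) [heading=90, draw]
  -- iteration 2/2 --
  BK 12: (0,-2) -> (0,-14) [heading=90, draw]
  FD 10: (0,-14) -> (0,-4) [heading=90, draw]
]
FD 19: (0,-4) -> (0,15) [heading=90, draw]
LT 120: heading 90 -> 210
Final: pos=(0,15), heading=210, 5 segment(s) drawn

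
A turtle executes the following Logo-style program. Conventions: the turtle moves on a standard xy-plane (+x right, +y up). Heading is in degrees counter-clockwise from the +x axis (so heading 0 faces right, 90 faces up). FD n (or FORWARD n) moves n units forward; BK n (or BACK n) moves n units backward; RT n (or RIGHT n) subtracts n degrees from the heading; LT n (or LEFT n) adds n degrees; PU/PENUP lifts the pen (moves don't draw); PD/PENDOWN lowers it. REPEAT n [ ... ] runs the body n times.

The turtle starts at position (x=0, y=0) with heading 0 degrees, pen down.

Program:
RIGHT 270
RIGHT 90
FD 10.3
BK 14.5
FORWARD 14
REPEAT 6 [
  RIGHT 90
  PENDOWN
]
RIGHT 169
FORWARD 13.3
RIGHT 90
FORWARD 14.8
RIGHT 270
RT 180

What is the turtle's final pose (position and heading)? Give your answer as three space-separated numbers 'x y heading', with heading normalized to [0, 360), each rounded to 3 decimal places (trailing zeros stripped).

Executing turtle program step by step:
Start: pos=(0,0), heading=0, pen down
RT 270: heading 0 -> 90
RT 90: heading 90 -> 0
FD 10.3: (0,0) -> (10.3,0) [heading=0, draw]
BK 14.5: (10.3,0) -> (-4.2,0) [heading=0, draw]
FD 14: (-4.2,0) -> (9.8,0) [heading=0, draw]
REPEAT 6 [
  -- iteration 1/6 --
  RT 90: heading 0 -> 270
  PD: pen down
  -- iteration 2/6 --
  RT 90: heading 270 -> 180
  PD: pen down
  -- iteration 3/6 --
  RT 90: heading 180 -> 90
  PD: pen down
  -- iteration 4/6 --
  RT 90: heading 90 -> 0
  PD: pen down
  -- iteration 5/6 --
  RT 90: heading 0 -> 270
  PD: pen down
  -- iteration 6/6 --
  RT 90: heading 270 -> 180
  PD: pen down
]
RT 169: heading 180 -> 11
FD 13.3: (9.8,0) -> (22.856,2.538) [heading=11, draw]
RT 90: heading 11 -> 281
FD 14.8: (22.856,2.538) -> (25.68,-11.99) [heading=281, draw]
RT 270: heading 281 -> 11
RT 180: heading 11 -> 191
Final: pos=(25.68,-11.99), heading=191, 5 segment(s) drawn

Answer: 25.68 -11.99 191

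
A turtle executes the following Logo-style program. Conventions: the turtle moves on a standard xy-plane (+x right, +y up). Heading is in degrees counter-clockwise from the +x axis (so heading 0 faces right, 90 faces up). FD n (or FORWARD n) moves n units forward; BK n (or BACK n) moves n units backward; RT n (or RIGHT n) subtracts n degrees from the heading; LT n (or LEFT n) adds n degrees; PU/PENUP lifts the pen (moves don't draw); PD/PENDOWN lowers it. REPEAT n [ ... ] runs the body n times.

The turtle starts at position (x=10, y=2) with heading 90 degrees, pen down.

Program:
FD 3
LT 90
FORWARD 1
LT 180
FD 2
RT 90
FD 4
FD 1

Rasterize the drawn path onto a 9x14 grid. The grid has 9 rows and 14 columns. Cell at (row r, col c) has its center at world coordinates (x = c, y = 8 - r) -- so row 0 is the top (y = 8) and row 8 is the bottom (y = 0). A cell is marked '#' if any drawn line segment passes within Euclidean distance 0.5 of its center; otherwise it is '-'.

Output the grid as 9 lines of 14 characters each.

Segment 0: (10,2) -> (10,5)
Segment 1: (10,5) -> (9,5)
Segment 2: (9,5) -> (11,5)
Segment 3: (11,5) -> (11,1)
Segment 4: (11,1) -> (11,-0)

Answer: --------------
--------------
--------------
---------###--
----------##--
----------##--
----------##--
-----------#--
-----------#--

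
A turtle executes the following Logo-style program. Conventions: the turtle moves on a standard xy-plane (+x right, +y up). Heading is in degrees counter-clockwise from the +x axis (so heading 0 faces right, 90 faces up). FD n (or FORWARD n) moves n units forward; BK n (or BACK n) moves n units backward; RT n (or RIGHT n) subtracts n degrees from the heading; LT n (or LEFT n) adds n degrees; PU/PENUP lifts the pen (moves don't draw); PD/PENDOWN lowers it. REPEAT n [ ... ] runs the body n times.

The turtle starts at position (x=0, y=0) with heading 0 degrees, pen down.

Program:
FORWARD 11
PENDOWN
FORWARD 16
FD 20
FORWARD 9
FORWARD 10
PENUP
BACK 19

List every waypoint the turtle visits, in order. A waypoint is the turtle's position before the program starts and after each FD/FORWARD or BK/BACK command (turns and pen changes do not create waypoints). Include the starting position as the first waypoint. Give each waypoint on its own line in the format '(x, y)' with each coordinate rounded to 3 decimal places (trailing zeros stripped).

Executing turtle program step by step:
Start: pos=(0,0), heading=0, pen down
FD 11: (0,0) -> (11,0) [heading=0, draw]
PD: pen down
FD 16: (11,0) -> (27,0) [heading=0, draw]
FD 20: (27,0) -> (47,0) [heading=0, draw]
FD 9: (47,0) -> (56,0) [heading=0, draw]
FD 10: (56,0) -> (66,0) [heading=0, draw]
PU: pen up
BK 19: (66,0) -> (47,0) [heading=0, move]
Final: pos=(47,0), heading=0, 5 segment(s) drawn
Waypoints (7 total):
(0, 0)
(11, 0)
(27, 0)
(47, 0)
(56, 0)
(66, 0)
(47, 0)

Answer: (0, 0)
(11, 0)
(27, 0)
(47, 0)
(56, 0)
(66, 0)
(47, 0)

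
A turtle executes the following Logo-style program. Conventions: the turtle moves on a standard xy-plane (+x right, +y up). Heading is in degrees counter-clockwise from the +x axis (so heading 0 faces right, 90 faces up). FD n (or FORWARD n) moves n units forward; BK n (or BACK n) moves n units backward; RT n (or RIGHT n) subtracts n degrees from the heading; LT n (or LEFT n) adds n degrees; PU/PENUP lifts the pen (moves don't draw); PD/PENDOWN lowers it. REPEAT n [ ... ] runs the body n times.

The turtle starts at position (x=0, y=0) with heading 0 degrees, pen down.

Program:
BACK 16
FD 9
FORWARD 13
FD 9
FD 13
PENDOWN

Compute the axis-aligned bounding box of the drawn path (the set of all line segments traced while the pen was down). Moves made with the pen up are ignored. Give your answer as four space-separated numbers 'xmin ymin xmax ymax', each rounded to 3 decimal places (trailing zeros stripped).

Answer: -16 0 28 0

Derivation:
Executing turtle program step by step:
Start: pos=(0,0), heading=0, pen down
BK 16: (0,0) -> (-16,0) [heading=0, draw]
FD 9: (-16,0) -> (-7,0) [heading=0, draw]
FD 13: (-7,0) -> (6,0) [heading=0, draw]
FD 9: (6,0) -> (15,0) [heading=0, draw]
FD 13: (15,0) -> (28,0) [heading=0, draw]
PD: pen down
Final: pos=(28,0), heading=0, 5 segment(s) drawn

Segment endpoints: x in {-16, -7, 0, 6, 15, 28}, y in {0}
xmin=-16, ymin=0, xmax=28, ymax=0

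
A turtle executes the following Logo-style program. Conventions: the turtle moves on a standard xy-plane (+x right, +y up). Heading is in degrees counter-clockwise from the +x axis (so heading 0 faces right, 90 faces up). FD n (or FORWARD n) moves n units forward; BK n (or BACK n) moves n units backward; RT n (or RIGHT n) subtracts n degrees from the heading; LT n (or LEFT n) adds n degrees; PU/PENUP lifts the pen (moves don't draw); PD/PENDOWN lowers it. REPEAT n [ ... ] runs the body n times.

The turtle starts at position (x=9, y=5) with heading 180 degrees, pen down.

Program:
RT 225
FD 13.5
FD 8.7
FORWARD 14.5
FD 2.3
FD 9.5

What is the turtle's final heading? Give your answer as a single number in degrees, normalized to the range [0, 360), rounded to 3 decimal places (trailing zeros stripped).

Executing turtle program step by step:
Start: pos=(9,5), heading=180, pen down
RT 225: heading 180 -> 315
FD 13.5: (9,5) -> (18.546,-4.546) [heading=315, draw]
FD 8.7: (18.546,-4.546) -> (24.698,-10.698) [heading=315, draw]
FD 14.5: (24.698,-10.698) -> (34.951,-20.951) [heading=315, draw]
FD 2.3: (34.951,-20.951) -> (36.577,-22.577) [heading=315, draw]
FD 9.5: (36.577,-22.577) -> (43.295,-29.295) [heading=315, draw]
Final: pos=(43.295,-29.295), heading=315, 5 segment(s) drawn

Answer: 315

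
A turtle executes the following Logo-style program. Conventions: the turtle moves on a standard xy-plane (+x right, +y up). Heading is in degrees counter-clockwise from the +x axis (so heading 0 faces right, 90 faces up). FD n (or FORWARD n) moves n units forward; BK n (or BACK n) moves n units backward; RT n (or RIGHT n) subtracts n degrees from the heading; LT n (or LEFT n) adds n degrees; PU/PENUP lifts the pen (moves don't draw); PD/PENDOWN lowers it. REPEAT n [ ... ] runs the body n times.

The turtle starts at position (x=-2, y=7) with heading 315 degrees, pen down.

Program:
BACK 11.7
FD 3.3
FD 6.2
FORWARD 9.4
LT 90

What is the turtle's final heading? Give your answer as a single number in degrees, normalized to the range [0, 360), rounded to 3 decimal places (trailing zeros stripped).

Answer: 45

Derivation:
Executing turtle program step by step:
Start: pos=(-2,7), heading=315, pen down
BK 11.7: (-2,7) -> (-10.273,15.273) [heading=315, draw]
FD 3.3: (-10.273,15.273) -> (-7.94,12.94) [heading=315, draw]
FD 6.2: (-7.94,12.94) -> (-3.556,8.556) [heading=315, draw]
FD 9.4: (-3.556,8.556) -> (3.091,1.909) [heading=315, draw]
LT 90: heading 315 -> 45
Final: pos=(3.091,1.909), heading=45, 4 segment(s) drawn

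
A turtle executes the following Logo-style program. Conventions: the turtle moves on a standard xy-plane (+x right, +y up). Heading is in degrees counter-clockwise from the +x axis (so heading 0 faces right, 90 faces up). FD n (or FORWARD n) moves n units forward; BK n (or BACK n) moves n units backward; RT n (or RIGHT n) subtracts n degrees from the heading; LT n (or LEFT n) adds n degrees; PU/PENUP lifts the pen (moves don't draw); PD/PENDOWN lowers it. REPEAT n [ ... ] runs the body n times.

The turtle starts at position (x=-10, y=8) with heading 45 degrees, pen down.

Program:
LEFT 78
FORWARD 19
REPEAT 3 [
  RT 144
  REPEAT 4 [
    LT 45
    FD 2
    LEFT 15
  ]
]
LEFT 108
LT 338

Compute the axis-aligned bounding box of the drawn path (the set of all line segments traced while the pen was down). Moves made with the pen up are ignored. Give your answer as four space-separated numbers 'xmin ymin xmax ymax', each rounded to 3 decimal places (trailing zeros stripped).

Executing turtle program step by step:
Start: pos=(-10,8), heading=45, pen down
LT 78: heading 45 -> 123
FD 19: (-10,8) -> (-20.348,23.935) [heading=123, draw]
REPEAT 3 [
  -- iteration 1/3 --
  RT 144: heading 123 -> 339
  REPEAT 4 [
    -- iteration 1/4 --
    LT 45: heading 339 -> 24
    FD 2: (-20.348,23.935) -> (-18.521,24.748) [heading=24, draw]
    LT 15: heading 24 -> 39
    -- iteration 2/4 --
    LT 45: heading 39 -> 84
    FD 2: (-18.521,24.748) -> (-18.312,26.737) [heading=84, draw]
    LT 15: heading 84 -> 99
    -- iteration 3/4 --
    LT 45: heading 99 -> 144
    FD 2: (-18.312,26.737) -> (-19.93,27.913) [heading=144, draw]
    LT 15: heading 144 -> 159
    -- iteration 4/4 --
    LT 45: heading 159 -> 204
    FD 2: (-19.93,27.913) -> (-21.757,27.099) [heading=204, draw]
    LT 15: heading 204 -> 219
  ]
  -- iteration 2/3 --
  RT 144: heading 219 -> 75
  REPEAT 4 [
    -- iteration 1/4 --
    LT 45: heading 75 -> 120
    FD 2: (-21.757,27.099) -> (-22.757,28.831) [heading=120, draw]
    LT 15: heading 120 -> 135
    -- iteration 2/4 --
    LT 45: heading 135 -> 180
    FD 2: (-22.757,28.831) -> (-24.757,28.831) [heading=180, draw]
    LT 15: heading 180 -> 195
    -- iteration 3/4 --
    LT 45: heading 195 -> 240
    FD 2: (-24.757,28.831) -> (-25.757,27.099) [heading=240, draw]
    LT 15: heading 240 -> 255
    -- iteration 4/4 --
    LT 45: heading 255 -> 300
    FD 2: (-25.757,27.099) -> (-24.757,25.367) [heading=300, draw]
    LT 15: heading 300 -> 315
  ]
  -- iteration 3/3 --
  RT 144: heading 315 -> 171
  REPEAT 4 [
    -- iteration 1/4 --
    LT 45: heading 171 -> 216
    FD 2: (-24.757,25.367) -> (-26.375,24.192) [heading=216, draw]
    LT 15: heading 216 -> 231
    -- iteration 2/4 --
    LT 45: heading 231 -> 276
    FD 2: (-26.375,24.192) -> (-26.166,22.203) [heading=276, draw]
    LT 15: heading 276 -> 291
    -- iteration 3/4 --
    LT 45: heading 291 -> 336
    FD 2: (-26.166,22.203) -> (-24.339,21.389) [heading=336, draw]
    LT 15: heading 336 -> 351
    -- iteration 4/4 --
    LT 45: heading 351 -> 36
    FD 2: (-24.339,21.389) -> (-22.721,22.565) [heading=36, draw]
    LT 15: heading 36 -> 51
  ]
]
LT 108: heading 51 -> 159
LT 338: heading 159 -> 137
Final: pos=(-22.721,22.565), heading=137, 13 segment(s) drawn

Segment endpoints: x in {-26.375, -26.166, -25.757, -24.757, -24.339, -22.757, -22.721, -21.757, -20.348, -19.93, -18.521, -18.312, -10}, y in {8, 21.389, 22.203, 22.565, 23.935, 24.192, 24.748, 25.367, 26.737, 27.099, 27.913, 28.831}
xmin=-26.375, ymin=8, xmax=-10, ymax=28.831

Answer: -26.375 8 -10 28.831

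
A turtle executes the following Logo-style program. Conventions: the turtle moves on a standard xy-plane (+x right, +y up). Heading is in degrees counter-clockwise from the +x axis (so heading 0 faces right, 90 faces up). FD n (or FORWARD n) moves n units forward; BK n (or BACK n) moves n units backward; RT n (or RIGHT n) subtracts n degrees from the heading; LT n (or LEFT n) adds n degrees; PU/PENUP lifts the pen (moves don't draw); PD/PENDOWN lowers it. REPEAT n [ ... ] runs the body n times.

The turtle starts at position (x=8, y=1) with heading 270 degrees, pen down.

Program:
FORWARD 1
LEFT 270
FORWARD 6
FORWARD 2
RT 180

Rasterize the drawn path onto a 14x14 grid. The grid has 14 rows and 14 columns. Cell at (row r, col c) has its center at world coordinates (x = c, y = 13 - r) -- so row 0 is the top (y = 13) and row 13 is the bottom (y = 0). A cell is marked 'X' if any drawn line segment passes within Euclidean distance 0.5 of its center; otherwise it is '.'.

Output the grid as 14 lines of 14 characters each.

Segment 0: (8,1) -> (8,0)
Segment 1: (8,0) -> (2,0)
Segment 2: (2,0) -> (0,0)

Answer: ..............
..............
..............
..............
..............
..............
..............
..............
..............
..............
..............
..............
........X.....
XXXXXXXXX.....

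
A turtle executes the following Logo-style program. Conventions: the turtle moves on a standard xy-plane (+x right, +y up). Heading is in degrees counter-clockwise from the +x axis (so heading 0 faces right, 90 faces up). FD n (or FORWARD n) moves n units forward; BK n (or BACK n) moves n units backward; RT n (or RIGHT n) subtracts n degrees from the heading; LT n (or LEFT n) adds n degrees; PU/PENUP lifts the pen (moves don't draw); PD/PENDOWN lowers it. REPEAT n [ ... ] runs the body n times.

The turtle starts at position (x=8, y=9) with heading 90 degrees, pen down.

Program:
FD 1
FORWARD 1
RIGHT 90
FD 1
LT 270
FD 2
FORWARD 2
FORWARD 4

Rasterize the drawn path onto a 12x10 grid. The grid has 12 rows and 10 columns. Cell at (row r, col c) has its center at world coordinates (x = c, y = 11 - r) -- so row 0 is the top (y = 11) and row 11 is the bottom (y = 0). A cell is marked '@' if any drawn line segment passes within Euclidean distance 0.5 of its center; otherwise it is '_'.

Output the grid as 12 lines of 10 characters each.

Answer: ________@@
________@@
________@@
_________@
_________@
_________@
_________@
_________@
_________@
__________
__________
__________

Derivation:
Segment 0: (8,9) -> (8,10)
Segment 1: (8,10) -> (8,11)
Segment 2: (8,11) -> (9,11)
Segment 3: (9,11) -> (9,9)
Segment 4: (9,9) -> (9,7)
Segment 5: (9,7) -> (9,3)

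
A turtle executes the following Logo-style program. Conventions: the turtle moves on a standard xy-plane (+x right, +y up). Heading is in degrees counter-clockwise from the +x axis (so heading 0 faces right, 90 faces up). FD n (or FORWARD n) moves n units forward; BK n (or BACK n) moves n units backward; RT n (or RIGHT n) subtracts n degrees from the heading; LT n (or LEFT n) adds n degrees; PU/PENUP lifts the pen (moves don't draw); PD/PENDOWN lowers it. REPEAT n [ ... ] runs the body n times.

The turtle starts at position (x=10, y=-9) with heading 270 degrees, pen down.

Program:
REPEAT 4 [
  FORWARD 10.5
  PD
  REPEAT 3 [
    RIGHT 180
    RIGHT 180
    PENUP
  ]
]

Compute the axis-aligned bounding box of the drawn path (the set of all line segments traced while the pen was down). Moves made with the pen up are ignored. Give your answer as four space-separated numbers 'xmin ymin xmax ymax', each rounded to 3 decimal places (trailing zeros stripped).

Answer: 10 -19.5 10 -9

Derivation:
Executing turtle program step by step:
Start: pos=(10,-9), heading=270, pen down
REPEAT 4 [
  -- iteration 1/4 --
  FD 10.5: (10,-9) -> (10,-19.5) [heading=270, draw]
  PD: pen down
  REPEAT 3 [
    -- iteration 1/3 --
    RT 180: heading 270 -> 90
    RT 180: heading 90 -> 270
    PU: pen up
    -- iteration 2/3 --
    RT 180: heading 270 -> 90
    RT 180: heading 90 -> 270
    PU: pen up
    -- iteration 3/3 --
    RT 180: heading 270 -> 90
    RT 180: heading 90 -> 270
    PU: pen up
  ]
  -- iteration 2/4 --
  FD 10.5: (10,-19.5) -> (10,-30) [heading=270, move]
  PD: pen down
  REPEAT 3 [
    -- iteration 1/3 --
    RT 180: heading 270 -> 90
    RT 180: heading 90 -> 270
    PU: pen up
    -- iteration 2/3 --
    RT 180: heading 270 -> 90
    RT 180: heading 90 -> 270
    PU: pen up
    -- iteration 3/3 --
    RT 180: heading 270 -> 90
    RT 180: heading 90 -> 270
    PU: pen up
  ]
  -- iteration 3/4 --
  FD 10.5: (10,-30) -> (10,-40.5) [heading=270, move]
  PD: pen down
  REPEAT 3 [
    -- iteration 1/3 --
    RT 180: heading 270 -> 90
    RT 180: heading 90 -> 270
    PU: pen up
    -- iteration 2/3 --
    RT 180: heading 270 -> 90
    RT 180: heading 90 -> 270
    PU: pen up
    -- iteration 3/3 --
    RT 180: heading 270 -> 90
    RT 180: heading 90 -> 270
    PU: pen up
  ]
  -- iteration 4/4 --
  FD 10.5: (10,-40.5) -> (10,-51) [heading=270, move]
  PD: pen down
  REPEAT 3 [
    -- iteration 1/3 --
    RT 180: heading 270 -> 90
    RT 180: heading 90 -> 270
    PU: pen up
    -- iteration 2/3 --
    RT 180: heading 270 -> 90
    RT 180: heading 90 -> 270
    PU: pen up
    -- iteration 3/3 --
    RT 180: heading 270 -> 90
    RT 180: heading 90 -> 270
    PU: pen up
  ]
]
Final: pos=(10,-51), heading=270, 1 segment(s) drawn

Segment endpoints: x in {10, 10}, y in {-19.5, -9}
xmin=10, ymin=-19.5, xmax=10, ymax=-9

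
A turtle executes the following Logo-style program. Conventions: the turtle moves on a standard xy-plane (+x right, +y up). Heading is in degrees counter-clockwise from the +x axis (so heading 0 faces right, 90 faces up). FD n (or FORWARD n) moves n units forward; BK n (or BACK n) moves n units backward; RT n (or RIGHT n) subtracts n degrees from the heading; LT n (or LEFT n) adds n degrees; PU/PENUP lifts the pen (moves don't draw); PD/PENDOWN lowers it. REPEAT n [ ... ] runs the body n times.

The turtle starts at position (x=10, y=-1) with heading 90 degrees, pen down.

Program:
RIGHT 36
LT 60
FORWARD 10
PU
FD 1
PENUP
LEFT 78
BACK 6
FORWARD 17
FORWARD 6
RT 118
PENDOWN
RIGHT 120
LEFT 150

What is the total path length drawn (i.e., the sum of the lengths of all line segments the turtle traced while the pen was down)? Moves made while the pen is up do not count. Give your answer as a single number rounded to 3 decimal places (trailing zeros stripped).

Answer: 10

Derivation:
Executing turtle program step by step:
Start: pos=(10,-1), heading=90, pen down
RT 36: heading 90 -> 54
LT 60: heading 54 -> 114
FD 10: (10,-1) -> (5.933,8.135) [heading=114, draw]
PU: pen up
FD 1: (5.933,8.135) -> (5.526,9.049) [heading=114, move]
PU: pen up
LT 78: heading 114 -> 192
BK 6: (5.526,9.049) -> (11.395,10.296) [heading=192, move]
FD 17: (11.395,10.296) -> (-5.234,6.762) [heading=192, move]
FD 6: (-5.234,6.762) -> (-11.103,5.515) [heading=192, move]
RT 118: heading 192 -> 74
PD: pen down
RT 120: heading 74 -> 314
LT 150: heading 314 -> 104
Final: pos=(-11.103,5.515), heading=104, 1 segment(s) drawn

Segment lengths:
  seg 1: (10,-1) -> (5.933,8.135), length = 10
Total = 10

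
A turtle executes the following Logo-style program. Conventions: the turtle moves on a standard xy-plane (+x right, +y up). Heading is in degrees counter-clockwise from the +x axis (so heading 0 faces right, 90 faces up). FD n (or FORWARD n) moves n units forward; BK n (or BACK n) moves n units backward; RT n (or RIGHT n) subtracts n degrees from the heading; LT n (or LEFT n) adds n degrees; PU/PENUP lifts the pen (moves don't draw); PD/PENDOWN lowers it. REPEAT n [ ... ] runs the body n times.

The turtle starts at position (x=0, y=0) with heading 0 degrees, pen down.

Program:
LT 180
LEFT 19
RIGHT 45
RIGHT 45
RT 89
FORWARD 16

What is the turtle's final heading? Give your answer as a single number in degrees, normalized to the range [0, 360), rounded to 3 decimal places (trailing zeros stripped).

Answer: 20

Derivation:
Executing turtle program step by step:
Start: pos=(0,0), heading=0, pen down
LT 180: heading 0 -> 180
LT 19: heading 180 -> 199
RT 45: heading 199 -> 154
RT 45: heading 154 -> 109
RT 89: heading 109 -> 20
FD 16: (0,0) -> (15.035,5.472) [heading=20, draw]
Final: pos=(15.035,5.472), heading=20, 1 segment(s) drawn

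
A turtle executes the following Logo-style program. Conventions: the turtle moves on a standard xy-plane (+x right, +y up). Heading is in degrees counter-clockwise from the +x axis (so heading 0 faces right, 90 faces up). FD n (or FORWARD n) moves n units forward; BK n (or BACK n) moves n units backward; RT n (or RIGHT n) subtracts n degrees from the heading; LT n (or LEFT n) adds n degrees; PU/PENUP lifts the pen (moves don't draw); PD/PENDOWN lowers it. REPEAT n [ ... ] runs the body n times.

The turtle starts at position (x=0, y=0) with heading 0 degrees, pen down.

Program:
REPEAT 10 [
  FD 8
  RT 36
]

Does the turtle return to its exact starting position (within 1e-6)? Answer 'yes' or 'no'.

Answer: yes

Derivation:
Executing turtle program step by step:
Start: pos=(0,0), heading=0, pen down
REPEAT 10 [
  -- iteration 1/10 --
  FD 8: (0,0) -> (8,0) [heading=0, draw]
  RT 36: heading 0 -> 324
  -- iteration 2/10 --
  FD 8: (8,0) -> (14.472,-4.702) [heading=324, draw]
  RT 36: heading 324 -> 288
  -- iteration 3/10 --
  FD 8: (14.472,-4.702) -> (16.944,-12.311) [heading=288, draw]
  RT 36: heading 288 -> 252
  -- iteration 4/10 --
  FD 8: (16.944,-12.311) -> (14.472,-19.919) [heading=252, draw]
  RT 36: heading 252 -> 216
  -- iteration 5/10 --
  FD 8: (14.472,-19.919) -> (8,-24.621) [heading=216, draw]
  RT 36: heading 216 -> 180
  -- iteration 6/10 --
  FD 8: (8,-24.621) -> (0,-24.621) [heading=180, draw]
  RT 36: heading 180 -> 144
  -- iteration 7/10 --
  FD 8: (0,-24.621) -> (-6.472,-19.919) [heading=144, draw]
  RT 36: heading 144 -> 108
  -- iteration 8/10 --
  FD 8: (-6.472,-19.919) -> (-8.944,-12.311) [heading=108, draw]
  RT 36: heading 108 -> 72
  -- iteration 9/10 --
  FD 8: (-8.944,-12.311) -> (-6.472,-4.702) [heading=72, draw]
  RT 36: heading 72 -> 36
  -- iteration 10/10 --
  FD 8: (-6.472,-4.702) -> (0,0) [heading=36, draw]
  RT 36: heading 36 -> 0
]
Final: pos=(0,0), heading=0, 10 segment(s) drawn

Start position: (0, 0)
Final position: (0, 0)
Distance = 0; < 1e-6 -> CLOSED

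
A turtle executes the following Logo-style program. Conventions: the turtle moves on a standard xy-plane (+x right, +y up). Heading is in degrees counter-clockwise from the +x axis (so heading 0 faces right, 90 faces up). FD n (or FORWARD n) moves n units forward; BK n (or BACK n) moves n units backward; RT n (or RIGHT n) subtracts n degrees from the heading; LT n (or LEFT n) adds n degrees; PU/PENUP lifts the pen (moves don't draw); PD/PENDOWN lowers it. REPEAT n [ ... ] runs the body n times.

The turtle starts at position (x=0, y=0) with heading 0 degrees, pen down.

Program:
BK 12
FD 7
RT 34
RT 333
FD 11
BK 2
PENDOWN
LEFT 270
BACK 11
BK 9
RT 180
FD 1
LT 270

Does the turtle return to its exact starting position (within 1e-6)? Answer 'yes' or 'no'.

Executing turtle program step by step:
Start: pos=(0,0), heading=0, pen down
BK 12: (0,0) -> (-12,0) [heading=0, draw]
FD 7: (-12,0) -> (-5,0) [heading=0, draw]
RT 34: heading 0 -> 326
RT 333: heading 326 -> 353
FD 11: (-5,0) -> (5.918,-1.341) [heading=353, draw]
BK 2: (5.918,-1.341) -> (3.933,-1.097) [heading=353, draw]
PD: pen down
LT 270: heading 353 -> 263
BK 11: (3.933,-1.097) -> (5.273,9.821) [heading=263, draw]
BK 9: (5.273,9.821) -> (6.37,18.754) [heading=263, draw]
RT 180: heading 263 -> 83
FD 1: (6.37,18.754) -> (6.492,19.747) [heading=83, draw]
LT 270: heading 83 -> 353
Final: pos=(6.492,19.747), heading=353, 7 segment(s) drawn

Start position: (0, 0)
Final position: (6.492, 19.747)
Distance = 20.786; >= 1e-6 -> NOT closed

Answer: no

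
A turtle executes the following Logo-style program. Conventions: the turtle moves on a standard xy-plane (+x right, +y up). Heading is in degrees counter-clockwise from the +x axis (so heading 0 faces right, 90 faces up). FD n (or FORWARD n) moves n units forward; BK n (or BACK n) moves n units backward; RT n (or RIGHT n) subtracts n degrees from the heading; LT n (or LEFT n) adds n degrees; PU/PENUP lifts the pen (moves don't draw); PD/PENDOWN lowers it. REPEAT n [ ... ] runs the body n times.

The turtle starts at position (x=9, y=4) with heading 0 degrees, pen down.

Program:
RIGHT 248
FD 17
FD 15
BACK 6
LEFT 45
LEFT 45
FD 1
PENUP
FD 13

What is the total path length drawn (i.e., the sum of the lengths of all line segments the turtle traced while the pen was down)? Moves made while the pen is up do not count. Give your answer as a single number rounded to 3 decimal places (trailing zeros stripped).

Executing turtle program step by step:
Start: pos=(9,4), heading=0, pen down
RT 248: heading 0 -> 112
FD 17: (9,4) -> (2.632,19.762) [heading=112, draw]
FD 15: (2.632,19.762) -> (-2.987,33.67) [heading=112, draw]
BK 6: (-2.987,33.67) -> (-0.74,28.107) [heading=112, draw]
LT 45: heading 112 -> 157
LT 45: heading 157 -> 202
FD 1: (-0.74,28.107) -> (-1.667,27.732) [heading=202, draw]
PU: pen up
FD 13: (-1.667,27.732) -> (-13.72,22.862) [heading=202, move]
Final: pos=(-13.72,22.862), heading=202, 4 segment(s) drawn

Segment lengths:
  seg 1: (9,4) -> (2.632,19.762), length = 17
  seg 2: (2.632,19.762) -> (-2.987,33.67), length = 15
  seg 3: (-2.987,33.67) -> (-0.74,28.107), length = 6
  seg 4: (-0.74,28.107) -> (-1.667,27.732), length = 1
Total = 39

Answer: 39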